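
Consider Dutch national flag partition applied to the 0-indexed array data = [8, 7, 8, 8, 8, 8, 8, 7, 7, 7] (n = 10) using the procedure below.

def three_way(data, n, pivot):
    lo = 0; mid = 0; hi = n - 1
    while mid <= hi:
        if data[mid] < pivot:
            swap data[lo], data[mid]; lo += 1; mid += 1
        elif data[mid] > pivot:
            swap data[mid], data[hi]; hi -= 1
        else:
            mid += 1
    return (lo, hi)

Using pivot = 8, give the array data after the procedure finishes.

[7, 7, 7, 7, 8, 8, 8, 8, 8, 8]

pivot = 8; lo=0, mid=0, hi=9
data[mid]=8=8: mid=1
data[mid]=7<8: swap data[0],data[1]; lo=1,mid=2 → [7, 8, 8, 8, 8, 8, 8, 7, 7, 7]
data[mid]=8=8: mid=3
data[mid]=8=8: mid=4
data[mid]=8=8: mid=5
data[mid]=8=8: mid=6
data[mid]=8=8: mid=7
data[mid]=7<8: swap data[1],data[7]; lo=2,mid=8 → [7, 7, 8, 8, 8, 8, 8, 8, 7, 7]
data[mid]=7<8: swap data[2],data[8]; lo=3,mid=9 → [7, 7, 7, 8, 8, 8, 8, 8, 8, 7]
data[mid]=7<8: swap data[3],data[9]; lo=4,mid=10 → [7, 7, 7, 7, 8, 8, 8, 8, 8, 8]
end: lo=4, hi=9; data = [7, 7, 7, 7, 8, 8, 8, 8, 8, 8]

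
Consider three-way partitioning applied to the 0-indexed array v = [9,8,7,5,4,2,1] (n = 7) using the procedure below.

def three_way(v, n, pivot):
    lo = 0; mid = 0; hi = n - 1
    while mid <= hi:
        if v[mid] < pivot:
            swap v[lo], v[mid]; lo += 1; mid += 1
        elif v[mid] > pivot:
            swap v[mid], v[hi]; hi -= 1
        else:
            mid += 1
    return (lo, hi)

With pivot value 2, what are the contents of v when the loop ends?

pivot = 2; lo=0, mid=0, hi=6
v[mid]=9>2: swap v[0],v[6]; hi=5 → [1,8,7,5,4,2,9]
v[mid]=1<2: swap v[0],v[0]; lo=1,mid=1 → [1,8,7,5,4,2,9]
v[mid]=8>2: swap v[1],v[5]; hi=4 → [1,2,7,5,4,8,9]
v[mid]=2=2: mid=2
v[mid]=7>2: swap v[2],v[4]; hi=3 → [1,2,4,5,7,8,9]
v[mid]=4>2: swap v[2],v[3]; hi=2 → [1,2,5,4,7,8,9]
v[mid]=5>2: swap v[2],v[2]; hi=1 → [1,2,5,4,7,8,9]
end: lo=1, hi=1; v = [1,2,5,4,7,8,9]

[1,2,5,4,7,8,9]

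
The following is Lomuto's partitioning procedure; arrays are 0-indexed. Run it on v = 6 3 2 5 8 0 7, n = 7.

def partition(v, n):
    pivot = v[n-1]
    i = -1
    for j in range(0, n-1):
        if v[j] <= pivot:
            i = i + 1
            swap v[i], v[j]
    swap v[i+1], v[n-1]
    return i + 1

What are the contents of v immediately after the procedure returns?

6 3 2 5 0 7 8

pivot = v[6] = 7; i = -1
j=0: v[0]=6 ≤ 7 → i=0, swap v[0],v[0] (no change) → 6 3 2 5 8 0 7
j=1: v[1]=3 ≤ 7 → i=1, swap v[1],v[1] (no change) → 6 3 2 5 8 0 7
j=2: v[2]=2 ≤ 7 → i=2, swap v[2],v[2] (no change) → 6 3 2 5 8 0 7
j=3: v[3]=5 ≤ 7 → i=3, swap v[3],v[3] (no change) → 6 3 2 5 8 0 7
j=4: v[4]=8 > 7 → no swap
j=5: v[5]=0 ≤ 7 → i=4, swap v[4],v[5] → 6 3 2 5 0 8 7
final swap v[5],v[6] → 6 3 2 5 0 7 8; return 5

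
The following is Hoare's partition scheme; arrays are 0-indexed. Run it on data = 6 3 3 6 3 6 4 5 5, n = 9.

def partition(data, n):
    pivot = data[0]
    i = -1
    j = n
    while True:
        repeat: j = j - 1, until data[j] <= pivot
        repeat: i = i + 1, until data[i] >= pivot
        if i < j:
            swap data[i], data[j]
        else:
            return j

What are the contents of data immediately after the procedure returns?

pivot = data[0] = 6; i = -1, j = 9
j→8 (data[8]=5≤6), i→0 (data[0]=6≥6); i<j, swap → 5 3 3 6 3 6 4 5 6
j→7 (data[7]=5≤6), i→3 (data[3]=6≥6); i<j, swap → 5 3 3 5 3 6 4 6 6
j→6 (data[6]=4≤6), i→5 (data[5]=6≥6); i<j, swap → 5 3 3 5 3 4 6 6 6
j→5, i→6; i≥j, return j=5. data = 5 3 3 5 3 4 6 6 6

5 3 3 5 3 4 6 6 6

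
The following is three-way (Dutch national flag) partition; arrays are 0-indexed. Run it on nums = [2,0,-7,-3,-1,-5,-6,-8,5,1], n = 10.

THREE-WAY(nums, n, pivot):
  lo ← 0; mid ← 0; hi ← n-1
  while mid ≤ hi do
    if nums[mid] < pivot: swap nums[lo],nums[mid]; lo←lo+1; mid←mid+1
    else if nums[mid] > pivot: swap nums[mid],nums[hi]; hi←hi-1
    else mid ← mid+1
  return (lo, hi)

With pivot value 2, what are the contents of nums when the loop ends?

pivot = 2; lo=0, mid=0, hi=9
nums[mid]=2=2: mid=1
nums[mid]=0<2: swap nums[0],nums[1]; lo=1,mid=2 → [0,2,-7,-3,-1,-5,-6,-8,5,1]
nums[mid]=-7<2: swap nums[1],nums[2]; lo=2,mid=3 → [0,-7,2,-3,-1,-5,-6,-8,5,1]
nums[mid]=-3<2: swap nums[2],nums[3]; lo=3,mid=4 → [0,-7,-3,2,-1,-5,-6,-8,5,1]
nums[mid]=-1<2: swap nums[3],nums[4]; lo=4,mid=5 → [0,-7,-3,-1,2,-5,-6,-8,5,1]
nums[mid]=-5<2: swap nums[4],nums[5]; lo=5,mid=6 → [0,-7,-3,-1,-5,2,-6,-8,5,1]
nums[mid]=-6<2: swap nums[5],nums[6]; lo=6,mid=7 → [0,-7,-3,-1,-5,-6,2,-8,5,1]
nums[mid]=-8<2: swap nums[6],nums[7]; lo=7,mid=8 → [0,-7,-3,-1,-5,-6,-8,2,5,1]
nums[mid]=5>2: swap nums[8],nums[9]; hi=8 → [0,-7,-3,-1,-5,-6,-8,2,1,5]
nums[mid]=1<2: swap nums[7],nums[8]; lo=8,mid=9 → [0,-7,-3,-1,-5,-6,-8,1,2,5]
end: lo=8, hi=8; nums = [0,-7,-3,-1,-5,-6,-8,1,2,5]

[0,-7,-3,-1,-5,-6,-8,1,2,5]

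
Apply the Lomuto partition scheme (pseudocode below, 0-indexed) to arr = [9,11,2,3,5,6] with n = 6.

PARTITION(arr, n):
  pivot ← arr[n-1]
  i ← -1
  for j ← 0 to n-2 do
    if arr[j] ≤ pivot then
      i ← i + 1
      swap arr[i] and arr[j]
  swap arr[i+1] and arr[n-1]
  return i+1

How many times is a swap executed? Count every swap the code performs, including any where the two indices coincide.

4

pivot = arr[5] = 6; i = -1
j=0: arr[0]=9 > 6 → no swap
j=1: arr[1]=11 > 6 → no swap
j=2: arr[2]=2 ≤ 6 → i=0, swap arr[0],arr[2] → [2,11,9,3,5,6]
j=3: arr[3]=3 ≤ 6 → i=1, swap arr[1],arr[3] → [2,3,9,11,5,6]
j=4: arr[4]=5 ≤ 6 → i=2, swap arr[2],arr[4] → [2,3,5,11,9,6]
final swap arr[3],arr[5] → [2,3,5,6,9,11]; return 3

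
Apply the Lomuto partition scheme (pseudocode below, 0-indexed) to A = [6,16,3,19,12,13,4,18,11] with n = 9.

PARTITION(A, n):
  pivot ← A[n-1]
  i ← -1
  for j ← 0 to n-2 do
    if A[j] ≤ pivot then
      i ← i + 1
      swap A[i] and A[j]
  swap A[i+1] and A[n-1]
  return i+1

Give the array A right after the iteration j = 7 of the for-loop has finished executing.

pivot = A[8] = 11; i = -1
j=0: A[0]=6 ≤ 11 → i=0, swap A[0],A[0] (no change) → [6,16,3,19,12,13,4,18,11]
j=1: A[1]=16 > 11 → no swap
j=2: A[2]=3 ≤ 11 → i=1, swap A[1],A[2] → [6,3,16,19,12,13,4,18,11]
j=3: A[3]=19 > 11 → no swap
j=4: A[4]=12 > 11 → no swap
j=5: A[5]=13 > 11 → no swap
j=6: A[6]=4 ≤ 11 → i=2, swap A[2],A[6] → [6,3,4,19,12,13,16,18,11]
j=7: A[7]=18 > 11 → no swap
(after j=7) A = [6,3,4,19,12,13,16,18,11]

[6,3,4,19,12,13,16,18,11]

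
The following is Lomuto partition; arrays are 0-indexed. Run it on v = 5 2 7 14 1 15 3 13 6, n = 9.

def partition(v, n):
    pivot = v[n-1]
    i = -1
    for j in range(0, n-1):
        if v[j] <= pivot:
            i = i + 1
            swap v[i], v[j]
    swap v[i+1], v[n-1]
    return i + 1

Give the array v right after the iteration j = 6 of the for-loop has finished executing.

pivot = v[8] = 6; i = -1
j=0: v[0]=5 ≤ 6 → i=0, swap v[0],v[0] (no change) → 5 2 7 14 1 15 3 13 6
j=1: v[1]=2 ≤ 6 → i=1, swap v[1],v[1] (no change) → 5 2 7 14 1 15 3 13 6
j=2: v[2]=7 > 6 → no swap
j=3: v[3]=14 > 6 → no swap
j=4: v[4]=1 ≤ 6 → i=2, swap v[2],v[4] → 5 2 1 14 7 15 3 13 6
j=5: v[5]=15 > 6 → no swap
j=6: v[6]=3 ≤ 6 → i=3, swap v[3],v[6] → 5 2 1 3 7 15 14 13 6
(after j=6) v = 5 2 1 3 7 15 14 13 6

5 2 1 3 7 15 14 13 6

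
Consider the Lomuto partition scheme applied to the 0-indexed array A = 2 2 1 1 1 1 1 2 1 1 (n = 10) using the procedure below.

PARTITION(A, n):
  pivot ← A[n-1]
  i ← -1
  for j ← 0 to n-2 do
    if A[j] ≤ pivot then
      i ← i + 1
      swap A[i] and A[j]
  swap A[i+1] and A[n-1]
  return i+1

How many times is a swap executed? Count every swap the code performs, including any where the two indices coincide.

7

pivot = A[9] = 1; i = -1
j=0: A[0]=2 > 1 → no swap
j=1: A[1]=2 > 1 → no swap
j=2: A[2]=1 ≤ 1 → i=0, swap A[0],A[2] → 1 2 2 1 1 1 1 2 1 1
j=3: A[3]=1 ≤ 1 → i=1, swap A[1],A[3] → 1 1 2 2 1 1 1 2 1 1
j=4: A[4]=1 ≤ 1 → i=2, swap A[2],A[4] → 1 1 1 2 2 1 1 2 1 1
j=5: A[5]=1 ≤ 1 → i=3, swap A[3],A[5] → 1 1 1 1 2 2 1 2 1 1
j=6: A[6]=1 ≤ 1 → i=4, swap A[4],A[6] → 1 1 1 1 1 2 2 2 1 1
j=7: A[7]=2 > 1 → no swap
j=8: A[8]=1 ≤ 1 → i=5, swap A[5],A[8] → 1 1 1 1 1 1 2 2 2 1
final swap A[6],A[9] → 1 1 1 1 1 1 1 2 2 2; return 6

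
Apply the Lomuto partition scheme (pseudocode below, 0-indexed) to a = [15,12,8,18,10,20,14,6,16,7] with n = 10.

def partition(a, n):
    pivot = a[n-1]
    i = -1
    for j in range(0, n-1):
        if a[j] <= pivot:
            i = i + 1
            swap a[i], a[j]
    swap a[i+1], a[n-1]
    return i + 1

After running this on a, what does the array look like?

[6,7,8,18,10,20,14,15,16,12]

pivot = a[9] = 7; i = -1
j=0: a[0]=15 > 7 → no swap
j=1: a[1]=12 > 7 → no swap
j=2: a[2]=8 > 7 → no swap
j=3: a[3]=18 > 7 → no swap
j=4: a[4]=10 > 7 → no swap
j=5: a[5]=20 > 7 → no swap
j=6: a[6]=14 > 7 → no swap
j=7: a[7]=6 ≤ 7 → i=0, swap a[0],a[7] → [6,12,8,18,10,20,14,15,16,7]
j=8: a[8]=16 > 7 → no swap
final swap a[1],a[9] → [6,7,8,18,10,20,14,15,16,12]; return 1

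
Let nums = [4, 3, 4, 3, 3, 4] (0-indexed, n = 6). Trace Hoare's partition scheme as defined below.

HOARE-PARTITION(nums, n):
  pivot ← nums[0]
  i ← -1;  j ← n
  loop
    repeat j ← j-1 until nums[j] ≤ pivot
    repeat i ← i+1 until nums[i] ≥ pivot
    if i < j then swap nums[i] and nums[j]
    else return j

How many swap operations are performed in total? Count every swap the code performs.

pivot = nums[0] = 4; i = -1, j = 6
j→5 (nums[5]=4≤4), i→0 (nums[0]=4≥4); i<j, swap → [4, 3, 4, 3, 3, 4]
j→4 (nums[4]=3≤4), i→2 (nums[2]=4≥4); i<j, swap → [4, 3, 3, 3, 4, 4]
j→3, i→4; i≥j, return j=3. nums = [4, 3, 3, 3, 4, 4]

2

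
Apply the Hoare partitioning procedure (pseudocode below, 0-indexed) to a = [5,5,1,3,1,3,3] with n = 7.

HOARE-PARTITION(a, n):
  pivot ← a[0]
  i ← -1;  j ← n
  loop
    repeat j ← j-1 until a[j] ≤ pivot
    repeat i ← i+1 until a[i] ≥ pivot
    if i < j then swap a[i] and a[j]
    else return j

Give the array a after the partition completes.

[3,3,1,3,1,5,5]

pivot=5
j stops at 6 (3), i stops at 0 (5); swap ⇒ [3,5,1,3,1,3,5]
j stops at 5 (3), i stops at 1 (5); swap ⇒ [3,3,1,3,1,5,5]
j stops at 4, i stops at 5; i≥j ⇒ return 4. a=[3,3,1,3,1,5,5]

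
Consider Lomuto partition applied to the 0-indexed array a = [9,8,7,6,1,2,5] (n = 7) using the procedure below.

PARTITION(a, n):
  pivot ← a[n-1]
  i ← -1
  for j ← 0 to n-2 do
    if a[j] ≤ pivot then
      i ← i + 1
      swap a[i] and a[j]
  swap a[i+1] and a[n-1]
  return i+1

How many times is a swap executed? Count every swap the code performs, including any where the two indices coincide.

pivot=5, i=-1
j=0: 9>5, skip
j=1: 8>5, skip
j=2: 7>5, skip
j=3: 6>5, skip
j=4: 1≤5, i=0, swap(0,4) ⇒ [1,8,7,6,9,2,5]
j=5: 2≤5, i=1, swap(1,5) ⇒ [1,2,7,6,9,8,5]
swap(2,6) ⇒ [1,2,5,6,9,8,7]; return 2

3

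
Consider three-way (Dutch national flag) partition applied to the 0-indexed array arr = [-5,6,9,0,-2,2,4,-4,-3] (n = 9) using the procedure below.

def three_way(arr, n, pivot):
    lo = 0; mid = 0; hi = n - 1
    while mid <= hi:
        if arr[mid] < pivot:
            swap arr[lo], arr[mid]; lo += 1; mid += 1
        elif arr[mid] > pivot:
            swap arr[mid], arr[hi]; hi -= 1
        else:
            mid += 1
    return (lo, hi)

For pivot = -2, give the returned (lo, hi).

(3, 3)

pivot = -2; lo=0, mid=0, hi=8
arr[mid]=-5<-2: swap arr[0],arr[0]; lo=1,mid=1 → [-5,6,9,0,-2,2,4,-4,-3]
arr[mid]=6>-2: swap arr[1],arr[8]; hi=7 → [-5,-3,9,0,-2,2,4,-4,6]
arr[mid]=-3<-2: swap arr[1],arr[1]; lo=2,mid=2 → [-5,-3,9,0,-2,2,4,-4,6]
arr[mid]=9>-2: swap arr[2],arr[7]; hi=6 → [-5,-3,-4,0,-2,2,4,9,6]
arr[mid]=-4<-2: swap arr[2],arr[2]; lo=3,mid=3 → [-5,-3,-4,0,-2,2,4,9,6]
arr[mid]=0>-2: swap arr[3],arr[6]; hi=5 → [-5,-3,-4,4,-2,2,0,9,6]
arr[mid]=4>-2: swap arr[3],arr[5]; hi=4 → [-5,-3,-4,2,-2,4,0,9,6]
arr[mid]=2>-2: swap arr[3],arr[4]; hi=3 → [-5,-3,-4,-2,2,4,0,9,6]
arr[mid]=-2=-2: mid=4
end: lo=3, hi=3; arr = [-5,-3,-4,-2,2,4,0,9,6]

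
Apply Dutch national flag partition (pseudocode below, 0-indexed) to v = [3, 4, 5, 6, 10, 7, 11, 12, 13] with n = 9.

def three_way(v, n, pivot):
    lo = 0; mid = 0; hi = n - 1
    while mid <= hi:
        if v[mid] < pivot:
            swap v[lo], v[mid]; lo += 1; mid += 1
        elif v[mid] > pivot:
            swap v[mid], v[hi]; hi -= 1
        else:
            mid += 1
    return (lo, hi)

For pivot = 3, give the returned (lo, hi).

(0, 0)

pivot = 3; lo=0, mid=0, hi=8
v[mid]=3=3: mid=1
v[mid]=4>3: swap v[1],v[8]; hi=7 → [3, 13, 5, 6, 10, 7, 11, 12, 4]
v[mid]=13>3: swap v[1],v[7]; hi=6 → [3, 12, 5, 6, 10, 7, 11, 13, 4]
v[mid]=12>3: swap v[1],v[6]; hi=5 → [3, 11, 5, 6, 10, 7, 12, 13, 4]
v[mid]=11>3: swap v[1],v[5]; hi=4 → [3, 7, 5, 6, 10, 11, 12, 13, 4]
v[mid]=7>3: swap v[1],v[4]; hi=3 → [3, 10, 5, 6, 7, 11, 12, 13, 4]
v[mid]=10>3: swap v[1],v[3]; hi=2 → [3, 6, 5, 10, 7, 11, 12, 13, 4]
v[mid]=6>3: swap v[1],v[2]; hi=1 → [3, 5, 6, 10, 7, 11, 12, 13, 4]
v[mid]=5>3: swap v[1],v[1]; hi=0 → [3, 5, 6, 10, 7, 11, 12, 13, 4]
end: lo=0, hi=0; v = [3, 5, 6, 10, 7, 11, 12, 13, 4]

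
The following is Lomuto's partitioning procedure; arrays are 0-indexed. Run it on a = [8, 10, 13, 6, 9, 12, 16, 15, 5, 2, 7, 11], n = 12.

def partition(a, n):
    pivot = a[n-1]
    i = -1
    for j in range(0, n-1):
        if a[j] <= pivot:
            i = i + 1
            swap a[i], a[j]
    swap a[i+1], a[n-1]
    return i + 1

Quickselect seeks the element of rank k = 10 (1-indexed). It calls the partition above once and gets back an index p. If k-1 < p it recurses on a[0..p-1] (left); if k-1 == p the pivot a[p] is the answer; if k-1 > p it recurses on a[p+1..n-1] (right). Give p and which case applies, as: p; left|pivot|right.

7; right

pivot = a[11] = 11; i = -1
j=0: a[0]=8 ≤ 11 → i=0, swap a[0],a[0] (no change) → [8, 10, 13, 6, 9, 12, 16, 15, 5, 2, 7, 11]
j=1: a[1]=10 ≤ 11 → i=1, swap a[1],a[1] (no change) → [8, 10, 13, 6, 9, 12, 16, 15, 5, 2, 7, 11]
j=2: a[2]=13 > 11 → no swap
j=3: a[3]=6 ≤ 11 → i=2, swap a[2],a[3] → [8, 10, 6, 13, 9, 12, 16, 15, 5, 2, 7, 11]
j=4: a[4]=9 ≤ 11 → i=3, swap a[3],a[4] → [8, 10, 6, 9, 13, 12, 16, 15, 5, 2, 7, 11]
j=5: a[5]=12 > 11 → no swap
j=6: a[6]=16 > 11 → no swap
j=7: a[7]=15 > 11 → no swap
j=8: a[8]=5 ≤ 11 → i=4, swap a[4],a[8] → [8, 10, 6, 9, 5, 12, 16, 15, 13, 2, 7, 11]
j=9: a[9]=2 ≤ 11 → i=5, swap a[5],a[9] → [8, 10, 6, 9, 5, 2, 16, 15, 13, 12, 7, 11]
j=10: a[10]=7 ≤ 11 → i=6, swap a[6],a[10] → [8, 10, 6, 9, 5, 2, 7, 15, 13, 12, 16, 11]
final swap a[7],a[11] → [8, 10, 6, 9, 5, 2, 7, 11, 13, 12, 16, 15]; return 7
p = 7; k-1 = 9 > 7 ⇒ right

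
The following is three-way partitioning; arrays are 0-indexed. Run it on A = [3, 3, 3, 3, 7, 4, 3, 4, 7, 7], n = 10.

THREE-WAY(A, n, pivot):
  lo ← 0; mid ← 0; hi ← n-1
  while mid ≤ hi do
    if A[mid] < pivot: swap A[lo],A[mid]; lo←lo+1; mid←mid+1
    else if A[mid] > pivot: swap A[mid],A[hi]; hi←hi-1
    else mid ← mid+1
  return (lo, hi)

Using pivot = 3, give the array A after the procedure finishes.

pivot = 3; lo=0, mid=0, hi=9
A[mid]=3=3: mid=1
A[mid]=3=3: mid=2
A[mid]=3=3: mid=3
A[mid]=3=3: mid=4
A[mid]=7>3: swap A[4],A[9]; hi=8 → [3, 3, 3, 3, 7, 4, 3, 4, 7, 7]
A[mid]=7>3: swap A[4],A[8]; hi=7 → [3, 3, 3, 3, 7, 4, 3, 4, 7, 7]
A[mid]=7>3: swap A[4],A[7]; hi=6 → [3, 3, 3, 3, 4, 4, 3, 7, 7, 7]
A[mid]=4>3: swap A[4],A[6]; hi=5 → [3, 3, 3, 3, 3, 4, 4, 7, 7, 7]
A[mid]=3=3: mid=5
A[mid]=4>3: swap A[5],A[5]; hi=4 → [3, 3, 3, 3, 3, 4, 4, 7, 7, 7]
end: lo=0, hi=4; A = [3, 3, 3, 3, 3, 4, 4, 7, 7, 7]

[3, 3, 3, 3, 3, 4, 4, 7, 7, 7]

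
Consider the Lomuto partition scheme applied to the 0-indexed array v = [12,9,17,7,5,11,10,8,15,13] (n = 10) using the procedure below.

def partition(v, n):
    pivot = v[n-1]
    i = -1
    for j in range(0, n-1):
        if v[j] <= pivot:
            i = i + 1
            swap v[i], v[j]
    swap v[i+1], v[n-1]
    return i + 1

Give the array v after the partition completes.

[12,9,7,5,11,10,8,13,15,17]

pivot=13, i=-1
j=0: 12≤13, i=0, swap(0,0) ⇒ [12,9,17,7,5,11,10,8,15,13]
j=1: 9≤13, i=1, swap(1,1) ⇒ [12,9,17,7,5,11,10,8,15,13]
j=2: 17>13, skip
j=3: 7≤13, i=2, swap(2,3) ⇒ [12,9,7,17,5,11,10,8,15,13]
j=4: 5≤13, i=3, swap(3,4) ⇒ [12,9,7,5,17,11,10,8,15,13]
j=5: 11≤13, i=4, swap(4,5) ⇒ [12,9,7,5,11,17,10,8,15,13]
j=6: 10≤13, i=5, swap(5,6) ⇒ [12,9,7,5,11,10,17,8,15,13]
j=7: 8≤13, i=6, swap(6,7) ⇒ [12,9,7,5,11,10,8,17,15,13]
j=8: 15>13, skip
swap(7,9) ⇒ [12,9,7,5,11,10,8,13,15,17]; return 7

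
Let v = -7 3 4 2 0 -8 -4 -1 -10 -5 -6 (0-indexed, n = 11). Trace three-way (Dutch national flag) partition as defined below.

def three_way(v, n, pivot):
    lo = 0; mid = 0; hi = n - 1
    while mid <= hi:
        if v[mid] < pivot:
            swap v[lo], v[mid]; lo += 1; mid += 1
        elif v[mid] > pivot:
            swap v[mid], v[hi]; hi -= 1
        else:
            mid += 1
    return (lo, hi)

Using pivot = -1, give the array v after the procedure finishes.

-7 -6 -5 -10 -8 -4 -1 0 2 4 3

pivot = -1; lo=0, mid=0, hi=10
v[mid]=-7<-1: swap v[0],v[0]; lo=1,mid=1 → -7 3 4 2 0 -8 -4 -1 -10 -5 -6
v[mid]=3>-1: swap v[1],v[10]; hi=9 → -7 -6 4 2 0 -8 -4 -1 -10 -5 3
v[mid]=-6<-1: swap v[1],v[1]; lo=2,mid=2 → -7 -6 4 2 0 -8 -4 -1 -10 -5 3
v[mid]=4>-1: swap v[2],v[9]; hi=8 → -7 -6 -5 2 0 -8 -4 -1 -10 4 3
v[mid]=-5<-1: swap v[2],v[2]; lo=3,mid=3 → -7 -6 -5 2 0 -8 -4 -1 -10 4 3
v[mid]=2>-1: swap v[3],v[8]; hi=7 → -7 -6 -5 -10 0 -8 -4 -1 2 4 3
v[mid]=-10<-1: swap v[3],v[3]; lo=4,mid=4 → -7 -6 -5 -10 0 -8 -4 -1 2 4 3
v[mid]=0>-1: swap v[4],v[7]; hi=6 → -7 -6 -5 -10 -1 -8 -4 0 2 4 3
v[mid]=-1=-1: mid=5
v[mid]=-8<-1: swap v[4],v[5]; lo=5,mid=6 → -7 -6 -5 -10 -8 -1 -4 0 2 4 3
v[mid]=-4<-1: swap v[5],v[6]; lo=6,mid=7 → -7 -6 -5 -10 -8 -4 -1 0 2 4 3
end: lo=6, hi=6; v = -7 -6 -5 -10 -8 -4 -1 0 2 4 3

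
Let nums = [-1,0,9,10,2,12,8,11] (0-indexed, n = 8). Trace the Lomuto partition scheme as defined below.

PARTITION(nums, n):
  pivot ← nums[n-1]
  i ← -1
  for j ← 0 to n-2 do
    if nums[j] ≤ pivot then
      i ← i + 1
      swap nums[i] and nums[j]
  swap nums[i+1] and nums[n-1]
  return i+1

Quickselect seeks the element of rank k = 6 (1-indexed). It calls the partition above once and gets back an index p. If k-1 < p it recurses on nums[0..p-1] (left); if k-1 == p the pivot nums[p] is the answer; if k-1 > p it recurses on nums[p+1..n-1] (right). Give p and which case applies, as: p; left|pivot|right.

pivot = nums[7] = 11; i = -1
j=0: nums[0]=-1 ≤ 11 → i=0, swap nums[0],nums[0] (no change) → [-1,0,9,10,2,12,8,11]
j=1: nums[1]=0 ≤ 11 → i=1, swap nums[1],nums[1] (no change) → [-1,0,9,10,2,12,8,11]
j=2: nums[2]=9 ≤ 11 → i=2, swap nums[2],nums[2] (no change) → [-1,0,9,10,2,12,8,11]
j=3: nums[3]=10 ≤ 11 → i=3, swap nums[3],nums[3] (no change) → [-1,0,9,10,2,12,8,11]
j=4: nums[4]=2 ≤ 11 → i=4, swap nums[4],nums[4] (no change) → [-1,0,9,10,2,12,8,11]
j=5: nums[5]=12 > 11 → no swap
j=6: nums[6]=8 ≤ 11 → i=5, swap nums[5],nums[6] → [-1,0,9,10,2,8,12,11]
final swap nums[6],nums[7] → [-1,0,9,10,2,8,11,12]; return 6
p = 6; k-1 = 5 < 6 ⇒ left

6; left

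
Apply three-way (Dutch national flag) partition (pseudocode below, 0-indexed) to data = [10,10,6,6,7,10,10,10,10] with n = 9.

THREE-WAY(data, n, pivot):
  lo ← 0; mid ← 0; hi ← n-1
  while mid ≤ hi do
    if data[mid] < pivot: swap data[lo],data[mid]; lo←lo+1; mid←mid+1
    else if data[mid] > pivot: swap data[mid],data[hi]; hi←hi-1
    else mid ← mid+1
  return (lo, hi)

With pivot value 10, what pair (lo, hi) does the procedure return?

lo=0 mid=0 hi=8
10=10: mid=1
10=10: mid=2
6<10: swap(0,2), lo=1 mid=3 ⇒ [6,10,10,6,7,10,10,10,10]
6<10: swap(1,3), lo=2 mid=4 ⇒ [6,6,10,10,7,10,10,10,10]
7<10: swap(2,4), lo=3 mid=5 ⇒ [6,6,7,10,10,10,10,10,10]
10=10: mid=6
10=10: mid=7
10=10: mid=8
10=10: mid=9
done. lo=3 hi=8; data=[6,6,7,10,10,10,10,10,10]

(3, 8)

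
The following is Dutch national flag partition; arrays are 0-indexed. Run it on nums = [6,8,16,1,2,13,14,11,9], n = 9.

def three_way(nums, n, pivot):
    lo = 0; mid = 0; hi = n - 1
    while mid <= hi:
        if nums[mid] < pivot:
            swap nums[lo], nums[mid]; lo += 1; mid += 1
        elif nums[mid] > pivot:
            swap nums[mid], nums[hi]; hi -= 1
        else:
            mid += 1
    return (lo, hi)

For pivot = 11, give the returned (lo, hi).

(5, 5)

lo=0 mid=0 hi=8
6<11: swap(0,0), lo=1 mid=1 ⇒ [6,8,16,1,2,13,14,11,9]
8<11: swap(1,1), lo=2 mid=2 ⇒ [6,8,16,1,2,13,14,11,9]
16>11: swap(2,8), hi=7 ⇒ [6,8,9,1,2,13,14,11,16]
9<11: swap(2,2), lo=3 mid=3 ⇒ [6,8,9,1,2,13,14,11,16]
1<11: swap(3,3), lo=4 mid=4 ⇒ [6,8,9,1,2,13,14,11,16]
2<11: swap(4,4), lo=5 mid=5 ⇒ [6,8,9,1,2,13,14,11,16]
13>11: swap(5,7), hi=6 ⇒ [6,8,9,1,2,11,14,13,16]
11=11: mid=6
14>11: swap(6,6), hi=5 ⇒ [6,8,9,1,2,11,14,13,16]
done. lo=5 hi=5; nums=[6,8,9,1,2,11,14,13,16]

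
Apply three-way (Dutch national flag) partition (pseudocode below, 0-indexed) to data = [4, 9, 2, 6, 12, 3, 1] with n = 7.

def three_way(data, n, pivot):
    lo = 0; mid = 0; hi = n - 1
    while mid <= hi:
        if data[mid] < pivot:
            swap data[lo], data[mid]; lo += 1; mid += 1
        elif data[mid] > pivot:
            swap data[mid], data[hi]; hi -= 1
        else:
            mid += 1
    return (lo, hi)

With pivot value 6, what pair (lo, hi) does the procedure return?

pivot = 6; lo=0, mid=0, hi=6
data[mid]=4<6: swap data[0],data[0]; lo=1,mid=1 → [4, 9, 2, 6, 12, 3, 1]
data[mid]=9>6: swap data[1],data[6]; hi=5 → [4, 1, 2, 6, 12, 3, 9]
data[mid]=1<6: swap data[1],data[1]; lo=2,mid=2 → [4, 1, 2, 6, 12, 3, 9]
data[mid]=2<6: swap data[2],data[2]; lo=3,mid=3 → [4, 1, 2, 6, 12, 3, 9]
data[mid]=6=6: mid=4
data[mid]=12>6: swap data[4],data[5]; hi=4 → [4, 1, 2, 6, 3, 12, 9]
data[mid]=3<6: swap data[3],data[4]; lo=4,mid=5 → [4, 1, 2, 3, 6, 12, 9]
end: lo=4, hi=4; data = [4, 1, 2, 3, 6, 12, 9]

(4, 4)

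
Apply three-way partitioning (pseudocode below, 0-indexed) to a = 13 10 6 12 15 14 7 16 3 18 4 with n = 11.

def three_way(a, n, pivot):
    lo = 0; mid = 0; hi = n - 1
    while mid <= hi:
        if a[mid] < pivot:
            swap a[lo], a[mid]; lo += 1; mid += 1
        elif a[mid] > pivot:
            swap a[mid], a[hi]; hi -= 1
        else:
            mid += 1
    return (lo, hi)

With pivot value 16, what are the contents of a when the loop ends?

pivot = 16; lo=0, mid=0, hi=10
a[mid]=13<16: swap a[0],a[0]; lo=1,mid=1 → 13 10 6 12 15 14 7 16 3 18 4
a[mid]=10<16: swap a[1],a[1]; lo=2,mid=2 → 13 10 6 12 15 14 7 16 3 18 4
a[mid]=6<16: swap a[2],a[2]; lo=3,mid=3 → 13 10 6 12 15 14 7 16 3 18 4
a[mid]=12<16: swap a[3],a[3]; lo=4,mid=4 → 13 10 6 12 15 14 7 16 3 18 4
a[mid]=15<16: swap a[4],a[4]; lo=5,mid=5 → 13 10 6 12 15 14 7 16 3 18 4
a[mid]=14<16: swap a[5],a[5]; lo=6,mid=6 → 13 10 6 12 15 14 7 16 3 18 4
a[mid]=7<16: swap a[6],a[6]; lo=7,mid=7 → 13 10 6 12 15 14 7 16 3 18 4
a[mid]=16=16: mid=8
a[mid]=3<16: swap a[7],a[8]; lo=8,mid=9 → 13 10 6 12 15 14 7 3 16 18 4
a[mid]=18>16: swap a[9],a[10]; hi=9 → 13 10 6 12 15 14 7 3 16 4 18
a[mid]=4<16: swap a[8],a[9]; lo=9,mid=10 → 13 10 6 12 15 14 7 3 4 16 18
end: lo=9, hi=9; a = 13 10 6 12 15 14 7 3 4 16 18

13 10 6 12 15 14 7 3 4 16 18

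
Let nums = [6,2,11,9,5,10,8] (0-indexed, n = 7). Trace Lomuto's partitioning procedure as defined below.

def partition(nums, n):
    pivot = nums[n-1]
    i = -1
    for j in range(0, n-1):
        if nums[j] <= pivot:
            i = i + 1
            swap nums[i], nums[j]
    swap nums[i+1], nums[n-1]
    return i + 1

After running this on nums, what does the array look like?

pivot = nums[6] = 8; i = -1
j=0: nums[0]=6 ≤ 8 → i=0, swap nums[0],nums[0] (no change) → [6,2,11,9,5,10,8]
j=1: nums[1]=2 ≤ 8 → i=1, swap nums[1],nums[1] (no change) → [6,2,11,9,5,10,8]
j=2: nums[2]=11 > 8 → no swap
j=3: nums[3]=9 > 8 → no swap
j=4: nums[4]=5 ≤ 8 → i=2, swap nums[2],nums[4] → [6,2,5,9,11,10,8]
j=5: nums[5]=10 > 8 → no swap
final swap nums[3],nums[6] → [6,2,5,8,11,10,9]; return 3

[6,2,5,8,11,10,9]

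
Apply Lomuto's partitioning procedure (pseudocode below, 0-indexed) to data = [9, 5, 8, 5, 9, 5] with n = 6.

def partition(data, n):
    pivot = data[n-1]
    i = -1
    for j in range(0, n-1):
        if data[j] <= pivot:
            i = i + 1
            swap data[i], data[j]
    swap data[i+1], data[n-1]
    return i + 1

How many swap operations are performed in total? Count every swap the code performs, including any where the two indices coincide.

pivot = data[5] = 5; i = -1
j=0: data[0]=9 > 5 → no swap
j=1: data[1]=5 ≤ 5 → i=0, swap data[0],data[1] → [5, 9, 8, 5, 9, 5]
j=2: data[2]=8 > 5 → no swap
j=3: data[3]=5 ≤ 5 → i=1, swap data[1],data[3] → [5, 5, 8, 9, 9, 5]
j=4: data[4]=9 > 5 → no swap
final swap data[2],data[5] → [5, 5, 5, 9, 9, 8]; return 2

3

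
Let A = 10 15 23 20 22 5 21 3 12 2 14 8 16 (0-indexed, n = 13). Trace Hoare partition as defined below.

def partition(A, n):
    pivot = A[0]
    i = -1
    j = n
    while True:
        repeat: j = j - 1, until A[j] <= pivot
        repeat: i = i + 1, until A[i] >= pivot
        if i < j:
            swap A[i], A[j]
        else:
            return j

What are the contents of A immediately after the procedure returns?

pivot=10
j stops at 11 (8), i stops at 0 (10); swap ⇒ 8 15 23 20 22 5 21 3 12 2 14 10 16
j stops at 9 (2), i stops at 1 (15); swap ⇒ 8 2 23 20 22 5 21 3 12 15 14 10 16
j stops at 7 (3), i stops at 2 (23); swap ⇒ 8 2 3 20 22 5 21 23 12 15 14 10 16
j stops at 5 (5), i stops at 3 (20); swap ⇒ 8 2 3 5 22 20 21 23 12 15 14 10 16
j stops at 3, i stops at 4; i≥j ⇒ return 3. A=8 2 3 5 22 20 21 23 12 15 14 10 16

8 2 3 5 22 20 21 23 12 15 14 10 16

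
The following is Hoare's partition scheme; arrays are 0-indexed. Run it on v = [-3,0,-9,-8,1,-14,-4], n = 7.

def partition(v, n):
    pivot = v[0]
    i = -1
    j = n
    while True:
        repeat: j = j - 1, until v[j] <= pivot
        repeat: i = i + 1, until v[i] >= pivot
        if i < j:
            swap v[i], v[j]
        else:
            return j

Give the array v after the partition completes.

[-4,-14,-9,-8,1,0,-3]

pivot = v[0] = -3; i = -1, j = 7
j→6 (v[6]=-4≤-3), i→0 (v[0]=-3≥-3); i<j, swap → [-4,0,-9,-8,1,-14,-3]
j→5 (v[5]=-14≤-3), i→1 (v[1]=0≥-3); i<j, swap → [-4,-14,-9,-8,1,0,-3]
j→3, i→4; i≥j, return j=3. v = [-4,-14,-9,-8,1,0,-3]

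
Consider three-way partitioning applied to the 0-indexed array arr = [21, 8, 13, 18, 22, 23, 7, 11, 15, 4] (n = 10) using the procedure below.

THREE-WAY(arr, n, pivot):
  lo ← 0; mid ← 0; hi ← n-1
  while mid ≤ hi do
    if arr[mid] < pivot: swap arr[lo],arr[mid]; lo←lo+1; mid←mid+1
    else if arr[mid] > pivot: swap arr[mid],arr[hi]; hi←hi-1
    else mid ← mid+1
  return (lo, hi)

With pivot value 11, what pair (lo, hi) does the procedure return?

(3, 3)

lo=0 mid=0 hi=9
21>11: swap(0,9), hi=8 ⇒ [4, 8, 13, 18, 22, 23, 7, 11, 15, 21]
4<11: swap(0,0), lo=1 mid=1 ⇒ [4, 8, 13, 18, 22, 23, 7, 11, 15, 21]
8<11: swap(1,1), lo=2 mid=2 ⇒ [4, 8, 13, 18, 22, 23, 7, 11, 15, 21]
13>11: swap(2,8), hi=7 ⇒ [4, 8, 15, 18, 22, 23, 7, 11, 13, 21]
15>11: swap(2,7), hi=6 ⇒ [4, 8, 11, 18, 22, 23, 7, 15, 13, 21]
11=11: mid=3
18>11: swap(3,6), hi=5 ⇒ [4, 8, 11, 7, 22, 23, 18, 15, 13, 21]
7<11: swap(2,3), lo=3 mid=4 ⇒ [4, 8, 7, 11, 22, 23, 18, 15, 13, 21]
22>11: swap(4,5), hi=4 ⇒ [4, 8, 7, 11, 23, 22, 18, 15, 13, 21]
23>11: swap(4,4), hi=3 ⇒ [4, 8, 7, 11, 23, 22, 18, 15, 13, 21]
done. lo=3 hi=3; arr=[4, 8, 7, 11, 23, 22, 18, 15, 13, 21]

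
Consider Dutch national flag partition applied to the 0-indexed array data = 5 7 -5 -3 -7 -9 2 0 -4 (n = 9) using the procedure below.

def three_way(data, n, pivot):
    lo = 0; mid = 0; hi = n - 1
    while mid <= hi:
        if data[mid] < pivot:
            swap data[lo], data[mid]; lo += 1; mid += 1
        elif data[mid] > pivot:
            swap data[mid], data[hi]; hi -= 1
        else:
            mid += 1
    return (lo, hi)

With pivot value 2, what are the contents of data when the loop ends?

lo=0 mid=0 hi=8
5>2: swap(0,8), hi=7 ⇒ -4 7 -5 -3 -7 -9 2 0 5
-4<2: swap(0,0), lo=1 mid=1 ⇒ -4 7 -5 -3 -7 -9 2 0 5
7>2: swap(1,7), hi=6 ⇒ -4 0 -5 -3 -7 -9 2 7 5
0<2: swap(1,1), lo=2 mid=2 ⇒ -4 0 -5 -3 -7 -9 2 7 5
-5<2: swap(2,2), lo=3 mid=3 ⇒ -4 0 -5 -3 -7 -9 2 7 5
-3<2: swap(3,3), lo=4 mid=4 ⇒ -4 0 -5 -3 -7 -9 2 7 5
-7<2: swap(4,4), lo=5 mid=5 ⇒ -4 0 -5 -3 -7 -9 2 7 5
-9<2: swap(5,5), lo=6 mid=6 ⇒ -4 0 -5 -3 -7 -9 2 7 5
2=2: mid=7
done. lo=6 hi=6; data=-4 0 -5 -3 -7 -9 2 7 5

-4 0 -5 -3 -7 -9 2 7 5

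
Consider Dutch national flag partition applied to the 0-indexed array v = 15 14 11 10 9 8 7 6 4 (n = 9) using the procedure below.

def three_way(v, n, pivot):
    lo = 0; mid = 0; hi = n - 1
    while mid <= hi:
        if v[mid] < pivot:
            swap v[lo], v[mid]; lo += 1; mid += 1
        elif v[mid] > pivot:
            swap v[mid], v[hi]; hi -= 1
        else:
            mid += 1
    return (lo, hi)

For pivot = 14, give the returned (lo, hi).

(7, 7)

pivot = 14; lo=0, mid=0, hi=8
v[mid]=15>14: swap v[0],v[8]; hi=7 → 4 14 11 10 9 8 7 6 15
v[mid]=4<14: swap v[0],v[0]; lo=1,mid=1 → 4 14 11 10 9 8 7 6 15
v[mid]=14=14: mid=2
v[mid]=11<14: swap v[1],v[2]; lo=2,mid=3 → 4 11 14 10 9 8 7 6 15
v[mid]=10<14: swap v[2],v[3]; lo=3,mid=4 → 4 11 10 14 9 8 7 6 15
v[mid]=9<14: swap v[3],v[4]; lo=4,mid=5 → 4 11 10 9 14 8 7 6 15
v[mid]=8<14: swap v[4],v[5]; lo=5,mid=6 → 4 11 10 9 8 14 7 6 15
v[mid]=7<14: swap v[5],v[6]; lo=6,mid=7 → 4 11 10 9 8 7 14 6 15
v[mid]=6<14: swap v[6],v[7]; lo=7,mid=8 → 4 11 10 9 8 7 6 14 15
end: lo=7, hi=7; v = 4 11 10 9 8 7 6 14 15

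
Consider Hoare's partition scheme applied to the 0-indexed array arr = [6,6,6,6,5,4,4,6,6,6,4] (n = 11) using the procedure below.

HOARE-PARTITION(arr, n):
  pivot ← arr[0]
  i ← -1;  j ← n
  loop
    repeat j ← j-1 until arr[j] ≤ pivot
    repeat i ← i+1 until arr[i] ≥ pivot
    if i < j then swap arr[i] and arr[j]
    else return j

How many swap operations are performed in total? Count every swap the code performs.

pivot=6
j stops at 10 (4), i stops at 0 (6); swap ⇒ [4,6,6,6,5,4,4,6,6,6,6]
j stops at 9 (6), i stops at 1 (6); swap ⇒ [4,6,6,6,5,4,4,6,6,6,6]
j stops at 8 (6), i stops at 2 (6); swap ⇒ [4,6,6,6,5,4,4,6,6,6,6]
j stops at 7 (6), i stops at 3 (6); swap ⇒ [4,6,6,6,5,4,4,6,6,6,6]
j stops at 6, i stops at 7; i≥j ⇒ return 6. arr=[4,6,6,6,5,4,4,6,6,6,6]

4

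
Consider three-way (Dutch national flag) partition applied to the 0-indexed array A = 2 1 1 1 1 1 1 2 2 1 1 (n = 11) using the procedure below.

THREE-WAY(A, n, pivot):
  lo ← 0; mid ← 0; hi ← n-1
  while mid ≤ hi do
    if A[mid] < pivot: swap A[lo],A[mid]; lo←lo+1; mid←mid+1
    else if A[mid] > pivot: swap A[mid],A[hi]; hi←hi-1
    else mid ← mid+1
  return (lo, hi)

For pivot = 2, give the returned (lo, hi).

lo=0 mid=0 hi=10
2=2: mid=1
1<2: swap(0,1), lo=1 mid=2 ⇒ 1 2 1 1 1 1 1 2 2 1 1
1<2: swap(1,2), lo=2 mid=3 ⇒ 1 1 2 1 1 1 1 2 2 1 1
1<2: swap(2,3), lo=3 mid=4 ⇒ 1 1 1 2 1 1 1 2 2 1 1
1<2: swap(3,4), lo=4 mid=5 ⇒ 1 1 1 1 2 1 1 2 2 1 1
1<2: swap(4,5), lo=5 mid=6 ⇒ 1 1 1 1 1 2 1 2 2 1 1
1<2: swap(5,6), lo=6 mid=7 ⇒ 1 1 1 1 1 1 2 2 2 1 1
2=2: mid=8
2=2: mid=9
1<2: swap(6,9), lo=7 mid=10 ⇒ 1 1 1 1 1 1 1 2 2 2 1
1<2: swap(7,10), lo=8 mid=11 ⇒ 1 1 1 1 1 1 1 1 2 2 2
done. lo=8 hi=10; A=1 1 1 1 1 1 1 1 2 2 2

(8, 10)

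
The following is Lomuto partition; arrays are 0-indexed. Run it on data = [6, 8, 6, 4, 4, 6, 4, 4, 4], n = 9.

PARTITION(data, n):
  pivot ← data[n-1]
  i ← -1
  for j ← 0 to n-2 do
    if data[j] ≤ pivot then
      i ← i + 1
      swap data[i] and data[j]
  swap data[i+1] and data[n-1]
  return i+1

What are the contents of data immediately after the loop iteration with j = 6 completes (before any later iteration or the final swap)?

pivot = data[8] = 4; i = -1
j=0: data[0]=6 > 4 → no swap
j=1: data[1]=8 > 4 → no swap
j=2: data[2]=6 > 4 → no swap
j=3: data[3]=4 ≤ 4 → i=0, swap data[0],data[3] → [4, 8, 6, 6, 4, 6, 4, 4, 4]
j=4: data[4]=4 ≤ 4 → i=1, swap data[1],data[4] → [4, 4, 6, 6, 8, 6, 4, 4, 4]
j=5: data[5]=6 > 4 → no swap
j=6: data[6]=4 ≤ 4 → i=2, swap data[2],data[6] → [4, 4, 4, 6, 8, 6, 6, 4, 4]
(after j=6) data = [4, 4, 4, 6, 8, 6, 6, 4, 4]

[4, 4, 4, 6, 8, 6, 6, 4, 4]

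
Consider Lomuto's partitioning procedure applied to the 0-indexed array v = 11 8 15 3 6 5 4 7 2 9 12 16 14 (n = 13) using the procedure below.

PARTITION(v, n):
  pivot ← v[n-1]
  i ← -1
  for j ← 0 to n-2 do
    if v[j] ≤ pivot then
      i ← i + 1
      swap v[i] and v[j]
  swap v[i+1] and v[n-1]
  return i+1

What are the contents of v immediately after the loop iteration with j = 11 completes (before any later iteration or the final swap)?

pivot = v[12] = 14; i = -1
j=0: v[0]=11 ≤ 14 → i=0, swap v[0],v[0] (no change) → 11 8 15 3 6 5 4 7 2 9 12 16 14
j=1: v[1]=8 ≤ 14 → i=1, swap v[1],v[1] (no change) → 11 8 15 3 6 5 4 7 2 9 12 16 14
j=2: v[2]=15 > 14 → no swap
j=3: v[3]=3 ≤ 14 → i=2, swap v[2],v[3] → 11 8 3 15 6 5 4 7 2 9 12 16 14
j=4: v[4]=6 ≤ 14 → i=3, swap v[3],v[4] → 11 8 3 6 15 5 4 7 2 9 12 16 14
j=5: v[5]=5 ≤ 14 → i=4, swap v[4],v[5] → 11 8 3 6 5 15 4 7 2 9 12 16 14
j=6: v[6]=4 ≤ 14 → i=5, swap v[5],v[6] → 11 8 3 6 5 4 15 7 2 9 12 16 14
j=7: v[7]=7 ≤ 14 → i=6, swap v[6],v[7] → 11 8 3 6 5 4 7 15 2 9 12 16 14
j=8: v[8]=2 ≤ 14 → i=7, swap v[7],v[8] → 11 8 3 6 5 4 7 2 15 9 12 16 14
j=9: v[9]=9 ≤ 14 → i=8, swap v[8],v[9] → 11 8 3 6 5 4 7 2 9 15 12 16 14
j=10: v[10]=12 ≤ 14 → i=9, swap v[9],v[10] → 11 8 3 6 5 4 7 2 9 12 15 16 14
j=11: v[11]=16 > 14 → no swap
(after j=11) v = 11 8 3 6 5 4 7 2 9 12 15 16 14

11 8 3 6 5 4 7 2 9 12 15 16 14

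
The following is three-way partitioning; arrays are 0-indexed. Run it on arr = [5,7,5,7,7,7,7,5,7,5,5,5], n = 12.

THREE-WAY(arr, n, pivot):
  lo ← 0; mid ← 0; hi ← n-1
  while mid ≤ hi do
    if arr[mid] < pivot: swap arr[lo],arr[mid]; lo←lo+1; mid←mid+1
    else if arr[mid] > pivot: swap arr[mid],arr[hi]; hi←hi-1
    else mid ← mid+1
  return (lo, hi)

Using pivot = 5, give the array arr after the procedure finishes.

[5,5,5,5,5,5,7,7,7,7,7,7]

lo=0 mid=0 hi=11
5=5: mid=1
7>5: swap(1,11), hi=10 ⇒ [5,5,5,7,7,7,7,5,7,5,5,7]
5=5: mid=2
5=5: mid=3
7>5: swap(3,10), hi=9 ⇒ [5,5,5,5,7,7,7,5,7,5,7,7]
5=5: mid=4
7>5: swap(4,9), hi=8 ⇒ [5,5,5,5,5,7,7,5,7,7,7,7]
5=5: mid=5
7>5: swap(5,8), hi=7 ⇒ [5,5,5,5,5,7,7,5,7,7,7,7]
7>5: swap(5,7), hi=6 ⇒ [5,5,5,5,5,5,7,7,7,7,7,7]
5=5: mid=6
7>5: swap(6,6), hi=5 ⇒ [5,5,5,5,5,5,7,7,7,7,7,7]
done. lo=0 hi=5; arr=[5,5,5,5,5,5,7,7,7,7,7,7]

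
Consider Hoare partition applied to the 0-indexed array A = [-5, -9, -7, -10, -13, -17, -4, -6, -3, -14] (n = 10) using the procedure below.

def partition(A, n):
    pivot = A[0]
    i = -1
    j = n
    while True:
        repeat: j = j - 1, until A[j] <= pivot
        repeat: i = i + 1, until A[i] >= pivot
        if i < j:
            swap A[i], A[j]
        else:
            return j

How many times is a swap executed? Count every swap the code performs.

pivot = A[0] = -5; i = -1, j = 10
j→9 (A[9]=-14≤-5), i→0 (A[0]=-5≥-5); i<j, swap → [-14, -9, -7, -10, -13, -17, -4, -6, -3, -5]
j→7 (A[7]=-6≤-5), i→6 (A[6]=-4≥-5); i<j, swap → [-14, -9, -7, -10, -13, -17, -6, -4, -3, -5]
j→6, i→7; i≥j, return j=6. A = [-14, -9, -7, -10, -13, -17, -6, -4, -3, -5]

2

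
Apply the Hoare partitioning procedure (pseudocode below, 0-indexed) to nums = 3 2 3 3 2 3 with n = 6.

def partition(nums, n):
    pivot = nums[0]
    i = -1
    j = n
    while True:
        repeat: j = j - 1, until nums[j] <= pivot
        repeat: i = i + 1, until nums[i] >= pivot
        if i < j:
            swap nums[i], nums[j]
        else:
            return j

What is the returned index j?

pivot=3
j stops at 5 (3), i stops at 0 (3); swap ⇒ 3 2 3 3 2 3
j stops at 4 (2), i stops at 2 (3); swap ⇒ 3 2 2 3 3 3
j stops at 3, i stops at 3; i≥j ⇒ return 3. nums=3 2 2 3 3 3

3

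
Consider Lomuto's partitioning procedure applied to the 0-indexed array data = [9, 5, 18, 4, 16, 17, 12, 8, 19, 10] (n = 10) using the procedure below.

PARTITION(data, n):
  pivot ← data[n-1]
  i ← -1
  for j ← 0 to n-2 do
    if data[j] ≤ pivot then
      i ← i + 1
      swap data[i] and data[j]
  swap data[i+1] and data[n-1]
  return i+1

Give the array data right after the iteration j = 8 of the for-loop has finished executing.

pivot=10, i=-1
j=0: 9≤10, i=0, swap(0,0) ⇒ [9, 5, 18, 4, 16, 17, 12, 8, 19, 10]
j=1: 5≤10, i=1, swap(1,1) ⇒ [9, 5, 18, 4, 16, 17, 12, 8, 19, 10]
j=2: 18>10, skip
j=3: 4≤10, i=2, swap(2,3) ⇒ [9, 5, 4, 18, 16, 17, 12, 8, 19, 10]
j=4: 16>10, skip
j=5: 17>10, skip
j=6: 12>10, skip
j=7: 8≤10, i=3, swap(3,7) ⇒ [9, 5, 4, 8, 16, 17, 12, 18, 19, 10]
j=8: 19>10, skip
(after j=8) data = [9, 5, 4, 8, 16, 17, 12, 18, 19, 10]

[9, 5, 4, 8, 16, 17, 12, 18, 19, 10]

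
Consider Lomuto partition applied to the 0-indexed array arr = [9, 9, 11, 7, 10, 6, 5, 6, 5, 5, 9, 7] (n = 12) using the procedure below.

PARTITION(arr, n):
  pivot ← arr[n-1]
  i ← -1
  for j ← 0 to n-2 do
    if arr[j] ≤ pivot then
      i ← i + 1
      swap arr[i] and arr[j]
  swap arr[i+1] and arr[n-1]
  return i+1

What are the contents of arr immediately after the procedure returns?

[7, 6, 5, 6, 5, 5, 7, 9, 10, 9, 9, 11]

pivot = arr[11] = 7; i = -1
j=0: arr[0]=9 > 7 → no swap
j=1: arr[1]=9 > 7 → no swap
j=2: arr[2]=11 > 7 → no swap
j=3: arr[3]=7 ≤ 7 → i=0, swap arr[0],arr[3] → [7, 9, 11, 9, 10, 6, 5, 6, 5, 5, 9, 7]
j=4: arr[4]=10 > 7 → no swap
j=5: arr[5]=6 ≤ 7 → i=1, swap arr[1],arr[5] → [7, 6, 11, 9, 10, 9, 5, 6, 5, 5, 9, 7]
j=6: arr[6]=5 ≤ 7 → i=2, swap arr[2],arr[6] → [7, 6, 5, 9, 10, 9, 11, 6, 5, 5, 9, 7]
j=7: arr[7]=6 ≤ 7 → i=3, swap arr[3],arr[7] → [7, 6, 5, 6, 10, 9, 11, 9, 5, 5, 9, 7]
j=8: arr[8]=5 ≤ 7 → i=4, swap arr[4],arr[8] → [7, 6, 5, 6, 5, 9, 11, 9, 10, 5, 9, 7]
j=9: arr[9]=5 ≤ 7 → i=5, swap arr[5],arr[9] → [7, 6, 5, 6, 5, 5, 11, 9, 10, 9, 9, 7]
j=10: arr[10]=9 > 7 → no swap
final swap arr[6],arr[11] → [7, 6, 5, 6, 5, 5, 7, 9, 10, 9, 9, 11]; return 6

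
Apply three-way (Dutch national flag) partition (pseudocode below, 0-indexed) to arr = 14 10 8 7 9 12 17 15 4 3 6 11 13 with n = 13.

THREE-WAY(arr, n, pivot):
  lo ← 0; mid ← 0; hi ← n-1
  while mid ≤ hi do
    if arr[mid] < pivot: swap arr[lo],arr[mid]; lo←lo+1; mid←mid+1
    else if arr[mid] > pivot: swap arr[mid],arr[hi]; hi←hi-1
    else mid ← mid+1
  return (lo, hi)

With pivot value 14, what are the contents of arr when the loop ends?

lo=0 mid=0 hi=12
14=14: mid=1
10<14: swap(0,1), lo=1 mid=2 ⇒ 10 14 8 7 9 12 17 15 4 3 6 11 13
8<14: swap(1,2), lo=2 mid=3 ⇒ 10 8 14 7 9 12 17 15 4 3 6 11 13
7<14: swap(2,3), lo=3 mid=4 ⇒ 10 8 7 14 9 12 17 15 4 3 6 11 13
9<14: swap(3,4), lo=4 mid=5 ⇒ 10 8 7 9 14 12 17 15 4 3 6 11 13
12<14: swap(4,5), lo=5 mid=6 ⇒ 10 8 7 9 12 14 17 15 4 3 6 11 13
17>14: swap(6,12), hi=11 ⇒ 10 8 7 9 12 14 13 15 4 3 6 11 17
13<14: swap(5,6), lo=6 mid=7 ⇒ 10 8 7 9 12 13 14 15 4 3 6 11 17
15>14: swap(7,11), hi=10 ⇒ 10 8 7 9 12 13 14 11 4 3 6 15 17
11<14: swap(6,7), lo=7 mid=8 ⇒ 10 8 7 9 12 13 11 14 4 3 6 15 17
4<14: swap(7,8), lo=8 mid=9 ⇒ 10 8 7 9 12 13 11 4 14 3 6 15 17
3<14: swap(8,9), lo=9 mid=10 ⇒ 10 8 7 9 12 13 11 4 3 14 6 15 17
6<14: swap(9,10), lo=10 mid=11 ⇒ 10 8 7 9 12 13 11 4 3 6 14 15 17
done. lo=10 hi=10; arr=10 8 7 9 12 13 11 4 3 6 14 15 17

10 8 7 9 12 13 11 4 3 6 14 15 17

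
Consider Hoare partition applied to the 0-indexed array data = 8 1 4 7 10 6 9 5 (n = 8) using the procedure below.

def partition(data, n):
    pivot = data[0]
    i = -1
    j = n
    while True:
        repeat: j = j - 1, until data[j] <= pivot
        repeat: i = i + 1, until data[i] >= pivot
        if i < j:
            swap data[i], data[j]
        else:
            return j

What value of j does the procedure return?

4

pivot=8
j stops at 7 (5), i stops at 0 (8); swap ⇒ 5 1 4 7 10 6 9 8
j stops at 5 (6), i stops at 4 (10); swap ⇒ 5 1 4 7 6 10 9 8
j stops at 4, i stops at 5; i≥j ⇒ return 4. data=5 1 4 7 6 10 9 8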